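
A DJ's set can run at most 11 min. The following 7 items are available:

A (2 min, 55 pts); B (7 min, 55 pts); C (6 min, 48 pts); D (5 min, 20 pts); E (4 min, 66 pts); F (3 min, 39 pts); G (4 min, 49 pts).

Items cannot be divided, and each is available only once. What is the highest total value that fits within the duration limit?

This is a 0/1 knapsack; check combinations near the capacity.
- A+E+G: duration 2+4+4=10, value 55+66+49=170
- A+E+F: duration 2+4+3=9, value 55+66+39=160
- E+F+G: duration 4+3+4=11, value 66+39+49=154
- A+F+G: duration 2+3+4=9, value 55+39+49=143
Best: 170 pts.

170 pts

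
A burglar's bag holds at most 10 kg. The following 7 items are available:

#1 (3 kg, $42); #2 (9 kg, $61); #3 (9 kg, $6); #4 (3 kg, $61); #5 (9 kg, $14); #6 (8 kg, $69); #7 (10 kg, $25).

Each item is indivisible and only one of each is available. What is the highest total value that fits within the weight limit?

$103

Check high-value combinations within 10 kg:
- #1+#4: weight 3+3=6, value 42+61=103
- #6: weight 8, value 69
- #4: weight 3, value 61
- #2: weight 9, value 61
- #1: weight 3, value 42
Best: $103.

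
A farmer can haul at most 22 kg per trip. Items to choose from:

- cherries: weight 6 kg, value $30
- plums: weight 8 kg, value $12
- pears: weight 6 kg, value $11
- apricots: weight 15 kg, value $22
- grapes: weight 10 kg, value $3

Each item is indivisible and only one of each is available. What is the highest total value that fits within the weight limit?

$53

This is a 0/1 knapsack; check combinations near the capacity.
- cherries+plums+pears: weight 6+8+6=20, value 30+12+11=53
- cherries+apricots: weight 6+15=21, value 30+22=52
- cherries+pears+grapes: weight 6+6+10=22, value 30+11+3=44
- cherries+plums: weight 6+8=14, value 30+12=42
- cherries+pears: weight 6+6=12, value 30+11=41
Best: $53.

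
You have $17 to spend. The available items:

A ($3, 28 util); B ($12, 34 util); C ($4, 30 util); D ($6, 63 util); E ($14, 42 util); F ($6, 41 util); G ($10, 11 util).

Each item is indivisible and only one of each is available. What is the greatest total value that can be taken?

134 util

This is a 0/1 knapsack; check combinations near the capacity.
- C+D+F: cost 4+6+6=16, value 30+63+41=134
- A+D+F: cost 3+6+6=15, value 28+63+41=132
- A+C+D: cost 3+4+6=13, value 28+30+63=121
- D+F: cost 6+6=12, value 63+41=104
- A+C+F: cost 3+4+6=13, value 28+30+41=99
Best: 134 util.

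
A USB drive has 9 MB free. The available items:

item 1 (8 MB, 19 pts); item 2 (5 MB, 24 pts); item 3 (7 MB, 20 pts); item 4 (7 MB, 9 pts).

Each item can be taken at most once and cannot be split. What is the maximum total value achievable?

This is a 0/1 knapsack; check combinations near the capacity.
- item 2: size 5, value 24
- item 3: size 7, value 20
- item 1: size 8, value 19
Best: 24 pts.

24 pts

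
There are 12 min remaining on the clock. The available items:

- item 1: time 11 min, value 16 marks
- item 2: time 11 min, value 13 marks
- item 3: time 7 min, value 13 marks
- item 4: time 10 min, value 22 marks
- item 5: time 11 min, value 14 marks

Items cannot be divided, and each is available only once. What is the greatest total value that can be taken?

Check high-value combinations within 12 min:
- item 4: time 10, value 22
- item 1: time 11, value 16
- item 5: time 11, value 14
Best: 22 marks.

22 marks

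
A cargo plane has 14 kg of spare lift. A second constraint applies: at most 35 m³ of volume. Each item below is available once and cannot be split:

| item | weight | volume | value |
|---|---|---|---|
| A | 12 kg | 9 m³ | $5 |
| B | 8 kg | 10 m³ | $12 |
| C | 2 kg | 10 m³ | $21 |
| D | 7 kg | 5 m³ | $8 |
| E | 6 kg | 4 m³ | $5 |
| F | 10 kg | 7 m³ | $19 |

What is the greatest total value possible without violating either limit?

$40

Feasible sets respecting both limits:
- C+F: weight 12, volume 17, value 40
- B+C: weight 10, volume 20, value 33
- C+D: weight 9, volume 15, value 29
Best: $40.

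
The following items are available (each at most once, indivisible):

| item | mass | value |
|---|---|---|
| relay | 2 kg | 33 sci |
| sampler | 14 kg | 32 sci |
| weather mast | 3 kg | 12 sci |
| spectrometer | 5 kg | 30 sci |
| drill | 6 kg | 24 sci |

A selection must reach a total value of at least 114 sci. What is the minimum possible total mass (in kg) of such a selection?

Subsets with value ≥ 114, sorted by total mass:
- relay+sampler+spectrometer+drill: mass 27, value 119
- relay+sampler+weather mast+spectrometer+drill: mass 30, value 131
Minimum mass: 27 kg.

27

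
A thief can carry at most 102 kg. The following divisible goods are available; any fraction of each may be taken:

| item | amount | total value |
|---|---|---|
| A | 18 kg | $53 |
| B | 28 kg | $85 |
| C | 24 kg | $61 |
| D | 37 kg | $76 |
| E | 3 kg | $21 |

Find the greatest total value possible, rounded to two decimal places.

Take in order of value per unit:
- E (21/3 per unit): all 3 → value 21, running total 21.00
- B (85/28 per unit): all 28 → value 85, running total 106.00
- A (53/18 per unit): all 18 → value 53, running total 159.00
- C (61/24 per unit): all 24 → value 61, running total 220.00
- D (76/37 per unit): 29 of 37 → value 29×76/37 = 59.5676, running total 279.57
Total 279.57.

279.57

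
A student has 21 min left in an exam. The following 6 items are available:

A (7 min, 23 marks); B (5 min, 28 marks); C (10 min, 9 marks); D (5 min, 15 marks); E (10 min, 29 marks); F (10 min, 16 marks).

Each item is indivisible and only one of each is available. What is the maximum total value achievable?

Check high-value combinations within 21 min:
- B+D+E: time 5+5+10=20, value 28+15+29=72
- A+B+D: time 7+5+5=17, value 23+28+15=66
- B+D+F: time 5+5+10=20, value 28+15+16=59
Best: 72 marks.

72 marks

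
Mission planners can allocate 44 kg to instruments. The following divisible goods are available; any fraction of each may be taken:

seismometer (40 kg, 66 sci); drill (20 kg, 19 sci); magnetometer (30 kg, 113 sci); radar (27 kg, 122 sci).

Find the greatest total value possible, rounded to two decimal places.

Take in order of value per unit:
- radar (122/27 per unit): all 27 → value 122, running total 122.00
- magnetometer (113/30 per unit): 17 of 30 → value 17×113/30 = 64.0333, running total 186.03
Total 186.03.

186.03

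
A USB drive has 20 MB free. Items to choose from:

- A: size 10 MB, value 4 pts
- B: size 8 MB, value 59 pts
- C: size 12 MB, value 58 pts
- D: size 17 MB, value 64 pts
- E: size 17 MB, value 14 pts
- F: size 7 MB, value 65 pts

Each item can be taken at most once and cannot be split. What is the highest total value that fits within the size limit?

124 pts

This is a 0/1 knapsack; check combinations near the capacity.
- B+F: size 8+7=15, value 59+65=124
- C+F: size 12+7=19, value 58+65=123
- B+C: size 8+12=20, value 59+58=117
- A+F: size 10+7=17, value 4+65=69
- F: size 7, value 65
Best: 124 pts.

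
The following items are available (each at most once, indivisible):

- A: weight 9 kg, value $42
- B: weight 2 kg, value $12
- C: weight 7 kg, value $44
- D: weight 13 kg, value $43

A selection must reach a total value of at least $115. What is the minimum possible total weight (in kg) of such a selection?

29

Subsets with value ≥ 115, sorted by total weight:
- A+C+D: weight 29, value 129
- A+B+C+D: weight 31, value 141
Minimum weight: 29 kg.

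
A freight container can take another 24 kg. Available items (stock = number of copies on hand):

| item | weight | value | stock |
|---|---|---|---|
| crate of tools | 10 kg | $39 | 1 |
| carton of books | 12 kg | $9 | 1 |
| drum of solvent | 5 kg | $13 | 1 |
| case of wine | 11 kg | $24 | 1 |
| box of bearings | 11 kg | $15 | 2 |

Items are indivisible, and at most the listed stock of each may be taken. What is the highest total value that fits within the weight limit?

$63

Best selections within weight 24 and stock limits:
- 1×crate of tools + 1×case of wine: weight 21, value 63
- 1×crate of tools + 1×box of bearings: weight 21, value 54
- 1×crate of tools + 1×drum of solvent: weight 15, value 52
- 1×crate of tools + 1×carton of books: weight 22, value 48
Best: $63.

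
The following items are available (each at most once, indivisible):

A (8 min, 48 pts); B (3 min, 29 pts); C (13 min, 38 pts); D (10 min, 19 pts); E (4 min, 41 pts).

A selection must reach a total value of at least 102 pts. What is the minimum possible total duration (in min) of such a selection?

Subsets with value ≥ 102, sorted by total duration:
- A+B+E: duration 15, value 118
- B+C+E: duration 20, value 108
Minimum duration: 15 min.

15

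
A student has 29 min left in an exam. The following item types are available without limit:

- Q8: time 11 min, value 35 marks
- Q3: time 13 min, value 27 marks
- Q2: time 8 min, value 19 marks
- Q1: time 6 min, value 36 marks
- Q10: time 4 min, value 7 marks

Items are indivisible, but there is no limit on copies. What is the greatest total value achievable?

151 marks

Best value-per-unit is Q1 at 36/6; filling with it alone gives 4×36 = 144.
Optimal mix: 4×Q1 + 1×Q10 → time 28, value 151.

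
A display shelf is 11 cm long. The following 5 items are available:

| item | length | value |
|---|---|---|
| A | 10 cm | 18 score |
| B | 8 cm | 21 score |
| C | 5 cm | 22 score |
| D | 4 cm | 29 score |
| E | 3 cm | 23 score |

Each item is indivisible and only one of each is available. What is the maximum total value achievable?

52 score

Check high-value combinations within 11 cm:
- D+E: length 4+3=7, value 29+23=52
- C+D: length 5+4=9, value 22+29=51
- C+E: length 5+3=8, value 22+23=45
- B+E: length 8+3=11, value 21+23=44
- D: length 4, value 29
Best: 52 score.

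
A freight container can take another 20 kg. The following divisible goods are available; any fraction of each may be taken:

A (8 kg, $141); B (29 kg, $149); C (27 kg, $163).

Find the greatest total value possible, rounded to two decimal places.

213.44

Take in order of value per unit:
- A (141/8 per unit): all 8 → value 141, running total 141.00
- C (163/27 per unit): 12 of 27 → value 12×163/27 = 72.4444, running total 213.44
Total 213.44.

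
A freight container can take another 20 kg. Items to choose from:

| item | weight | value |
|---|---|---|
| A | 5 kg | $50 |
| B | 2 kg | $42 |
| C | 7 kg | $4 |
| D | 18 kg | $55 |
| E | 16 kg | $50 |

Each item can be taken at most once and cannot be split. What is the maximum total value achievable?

$97

Check high-value combinations within 20 kg:
- B+D: weight 2+18=20, value 42+55=97
- A+B+C: weight 5+2+7=14, value 50+42+4=96
- A+B: weight 5+2=7, value 50+42=92
- B+E: weight 2+16=18, value 42+50=92
Best: $97.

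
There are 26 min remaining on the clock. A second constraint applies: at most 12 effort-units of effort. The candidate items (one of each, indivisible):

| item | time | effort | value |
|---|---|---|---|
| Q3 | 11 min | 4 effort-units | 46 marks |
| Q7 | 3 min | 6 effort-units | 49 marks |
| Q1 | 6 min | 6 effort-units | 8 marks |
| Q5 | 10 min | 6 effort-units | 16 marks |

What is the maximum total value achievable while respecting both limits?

Feasible sets respecting both limits:
- Q3+Q7: time 14, effort 10, value 95
- Q7+Q5: time 13, effort 12, value 65
- Q3+Q5: time 21, effort 10, value 62
Best: 95 marks.

95 marks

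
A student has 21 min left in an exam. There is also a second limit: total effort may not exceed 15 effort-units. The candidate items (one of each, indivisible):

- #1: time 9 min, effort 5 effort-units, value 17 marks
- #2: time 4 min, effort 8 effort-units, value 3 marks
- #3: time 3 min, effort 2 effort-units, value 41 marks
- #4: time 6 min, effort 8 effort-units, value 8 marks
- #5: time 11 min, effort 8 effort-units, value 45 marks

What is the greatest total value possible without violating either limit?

86 marks

Feasible sets respecting both limits:
- #3+#5: time 14, effort 10, value 86
- #1+#3+#4: time 18, effort 15, value 66
- #1+#5: time 20, effort 13, value 62
Best: 86 marks.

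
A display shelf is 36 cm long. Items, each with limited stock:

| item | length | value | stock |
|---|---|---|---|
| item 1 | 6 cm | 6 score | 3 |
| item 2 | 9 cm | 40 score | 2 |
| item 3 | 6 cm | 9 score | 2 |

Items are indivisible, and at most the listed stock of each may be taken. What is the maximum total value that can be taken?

Top feasible selections:
- 1×item 1 + 2×item 2 + 2×item 3: length 36, value 104
- 2×item 1 + 2×item 2 + 1×item 3: length 36, value 101
- 2×item 2 + 2×item 3: length 30, value 98
- 3×item 1 + 2×item 2: length 36, value 98
Best: 104 score.

104 score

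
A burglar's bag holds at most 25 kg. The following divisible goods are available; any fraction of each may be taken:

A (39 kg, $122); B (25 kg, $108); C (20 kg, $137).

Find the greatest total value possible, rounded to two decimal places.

Take in order of value per unit:
- C (137/20 per unit): all 20 → value 137, running total 137.00
- B (108/25 per unit): 5 of 25 → value 5×108/25 = 21.6000, running total 158.60
Total 158.60.

158.60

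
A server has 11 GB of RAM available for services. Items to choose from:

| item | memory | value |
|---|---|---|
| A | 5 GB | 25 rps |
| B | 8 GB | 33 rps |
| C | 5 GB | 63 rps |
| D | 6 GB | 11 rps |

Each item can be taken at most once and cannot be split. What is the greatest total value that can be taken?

This is a 0/1 knapsack; check combinations near the capacity.
- A+C: memory 5+5=10, value 25+63=88
- C+D: memory 5+6=11, value 63+11=74
- C: memory 5, value 63
- A+D: memory 5+6=11, value 25+11=36
Best: 88 rps.

88 rps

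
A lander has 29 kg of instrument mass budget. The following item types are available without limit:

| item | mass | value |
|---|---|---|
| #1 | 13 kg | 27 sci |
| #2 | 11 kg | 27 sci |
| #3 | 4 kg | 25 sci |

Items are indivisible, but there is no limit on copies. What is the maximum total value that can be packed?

175 sci

Best value-per-unit is #3 at 25/4, and filling with it alone uses mass 7×4=28. No mix of the others beats 7×25 = 175.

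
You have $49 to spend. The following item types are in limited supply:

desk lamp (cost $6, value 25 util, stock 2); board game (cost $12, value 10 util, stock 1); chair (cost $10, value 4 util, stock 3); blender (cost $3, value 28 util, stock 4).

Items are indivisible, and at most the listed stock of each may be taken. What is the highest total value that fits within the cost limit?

Best selections within cost 49 and stock limits:
- 2×desk lamp + 1×board game + 1×chair + 4×blender: cost 46, value 176
- 2×desk lamp + 1×board game + 4×blender: cost 36, value 172
- 2×desk lamp + 2×chair + 4×blender: cost 44, value 170
Best: 176 util.

176 util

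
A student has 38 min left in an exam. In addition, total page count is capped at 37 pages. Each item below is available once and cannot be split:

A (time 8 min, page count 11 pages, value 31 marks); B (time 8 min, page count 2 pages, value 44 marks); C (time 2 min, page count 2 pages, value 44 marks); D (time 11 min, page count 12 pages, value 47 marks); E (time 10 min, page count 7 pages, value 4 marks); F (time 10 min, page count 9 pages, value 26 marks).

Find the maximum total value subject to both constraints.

166 marks

Feasible sets respecting both limits:
- A+B+C+D: time 29, page count 27, value 166
- B+C+D+F: time 31, page count 25, value 161
- A+B+C+E+F: time 38, page count 31, value 149
- A+B+D+F: time 37, page count 34, value 148
Best: 166 marks.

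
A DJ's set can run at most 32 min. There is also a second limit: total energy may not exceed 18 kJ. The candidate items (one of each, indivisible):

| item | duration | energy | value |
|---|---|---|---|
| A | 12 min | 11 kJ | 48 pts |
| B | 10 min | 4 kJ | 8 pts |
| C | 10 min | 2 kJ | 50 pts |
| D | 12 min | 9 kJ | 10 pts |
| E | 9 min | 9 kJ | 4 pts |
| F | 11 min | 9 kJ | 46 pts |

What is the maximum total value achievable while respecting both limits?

Feasible sets respecting both limits:
- A+B+C: duration 32, energy 17, value 106
- B+C+F: duration 31, energy 15, value 104
- A+C: duration 22, energy 13, value 98
- C+F: duration 21, energy 11, value 96
Best: 106 pts.

106 pts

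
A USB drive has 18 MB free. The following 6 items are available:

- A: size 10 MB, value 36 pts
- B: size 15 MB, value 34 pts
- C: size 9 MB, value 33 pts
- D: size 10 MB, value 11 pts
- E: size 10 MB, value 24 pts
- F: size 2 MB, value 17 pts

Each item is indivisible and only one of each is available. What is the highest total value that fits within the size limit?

53 pts

Check high-value combinations within 18 MB:
- A+F: size 10+2=12, value 36+17=53
- B+F: size 15+2=17, value 34+17=51
- C+F: size 9+2=11, value 33+17=50
- E+F: size 10+2=12, value 24+17=41
Best: 53 pts.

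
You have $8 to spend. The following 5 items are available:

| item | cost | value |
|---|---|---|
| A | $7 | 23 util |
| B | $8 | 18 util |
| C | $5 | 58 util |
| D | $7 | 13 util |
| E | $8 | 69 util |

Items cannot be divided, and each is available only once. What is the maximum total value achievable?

69 util

Check high-value combinations within $8:
- E: cost 8, value 69
- C: cost 5, value 58
- A: cost 7, value 23
- B: cost 8, value 18
- D: cost 7, value 13
Best: 69 util.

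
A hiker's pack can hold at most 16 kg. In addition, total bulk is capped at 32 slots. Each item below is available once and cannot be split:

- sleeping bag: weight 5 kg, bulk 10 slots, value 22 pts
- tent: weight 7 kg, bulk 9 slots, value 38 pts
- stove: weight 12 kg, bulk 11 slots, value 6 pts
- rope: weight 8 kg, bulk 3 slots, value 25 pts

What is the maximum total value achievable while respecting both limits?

63 pts

Feasible sets respecting both limits:
- tent+rope: weight 15, bulk 12, value 63
- sleeping bag+tent: weight 12, bulk 19, value 60
- sleeping bag+rope: weight 13, bulk 13, value 47
Best: 63 pts.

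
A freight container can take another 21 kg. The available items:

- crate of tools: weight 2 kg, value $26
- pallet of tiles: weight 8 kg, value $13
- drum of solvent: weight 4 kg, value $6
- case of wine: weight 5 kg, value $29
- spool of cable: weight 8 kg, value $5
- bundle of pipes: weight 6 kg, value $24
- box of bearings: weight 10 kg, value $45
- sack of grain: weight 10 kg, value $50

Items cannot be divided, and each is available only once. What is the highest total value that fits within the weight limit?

Check high-value combinations within 21 kg:
- crate of tools+drum of solvent+case of wine+sack of grain: weight 2+4+5+10=21, value 26+6+29+50=111
- crate of tools+drum of solvent+case of wine+box of bearings: weight 2+4+5+10=21, value 26+6+29+45=106
- crate of tools+case of wine+sack of grain: weight 2+5+10=17, value 26+29+50=105
- case of wine+bundle of pipes+sack of grain: weight 5+6+10=21, value 29+24+50=103
- crate of tools+case of wine+box of bearings: weight 2+5+10=17, value 26+29+45=100
Best: $111.

$111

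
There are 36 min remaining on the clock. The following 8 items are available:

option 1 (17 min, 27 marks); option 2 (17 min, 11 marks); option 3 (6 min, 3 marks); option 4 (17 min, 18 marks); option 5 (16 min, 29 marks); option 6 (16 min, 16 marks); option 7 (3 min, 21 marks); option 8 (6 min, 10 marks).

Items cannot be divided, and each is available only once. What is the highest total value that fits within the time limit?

77 marks

Check high-value combinations within 36 min:
- option 1+option 5+option 7: time 17+16+3=36, value 27+29+21=77
- option 4+option 5+option 7: time 17+16+3=36, value 18+29+21=68
- option 5+option 6+option 7: time 16+16+3=35, value 29+16+21=66
Best: 77 marks.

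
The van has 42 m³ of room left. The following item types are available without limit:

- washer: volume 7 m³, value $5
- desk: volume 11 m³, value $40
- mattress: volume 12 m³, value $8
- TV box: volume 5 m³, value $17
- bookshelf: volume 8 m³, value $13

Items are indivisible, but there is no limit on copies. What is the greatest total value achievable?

Best value-per-unit is desk at 40/11; filling with it alone gives 3×40 = 120.
Optimal mix: 2×desk + 4×TV box → volume 42, value 148.

$148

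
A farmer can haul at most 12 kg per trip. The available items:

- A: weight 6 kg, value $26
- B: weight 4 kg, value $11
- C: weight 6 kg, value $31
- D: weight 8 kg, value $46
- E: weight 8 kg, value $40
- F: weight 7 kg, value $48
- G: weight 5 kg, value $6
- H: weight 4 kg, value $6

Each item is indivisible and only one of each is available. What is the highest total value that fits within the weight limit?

$59

Check high-value combinations within 12 kg:
- B+F: weight 4+7=11, value 11+48=59
- A+C: weight 6+6=12, value 26+31=57
- B+D: weight 4+8=12, value 11+46=57
- F+H: weight 7+4=11, value 48+6=54
- F+G: weight 7+5=12, value 48+6=54
Best: $59.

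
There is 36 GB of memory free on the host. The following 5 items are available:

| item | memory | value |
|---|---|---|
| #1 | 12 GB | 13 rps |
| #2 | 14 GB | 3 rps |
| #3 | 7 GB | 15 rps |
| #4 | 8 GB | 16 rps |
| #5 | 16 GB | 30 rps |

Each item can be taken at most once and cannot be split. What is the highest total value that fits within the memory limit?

61 rps

Check high-value combinations within 36 GB:
- #3+#4+#5: memory 7+8+16=31, value 15+16+30=61
- #1+#4+#5: memory 12+8+16=36, value 13+16+30=59
- #1+#3+#5: memory 12+7+16=35, value 13+15+30=58
- #4+#5: memory 8+16=24, value 16+30=46
- #3+#5: memory 7+16=23, value 15+30=45
Best: 61 rps.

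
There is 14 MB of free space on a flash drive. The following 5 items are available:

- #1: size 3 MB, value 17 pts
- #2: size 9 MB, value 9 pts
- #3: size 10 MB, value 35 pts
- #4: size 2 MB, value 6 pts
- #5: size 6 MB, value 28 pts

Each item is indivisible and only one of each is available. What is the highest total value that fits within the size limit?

Check high-value combinations within 14 MB:
- #1+#3: size 3+10=13, value 17+35=52
- #1+#4+#5: size 3+2+6=11, value 17+6+28=51
- #1+#5: size 3+6=9, value 17+28=45
Best: 52 pts.

52 pts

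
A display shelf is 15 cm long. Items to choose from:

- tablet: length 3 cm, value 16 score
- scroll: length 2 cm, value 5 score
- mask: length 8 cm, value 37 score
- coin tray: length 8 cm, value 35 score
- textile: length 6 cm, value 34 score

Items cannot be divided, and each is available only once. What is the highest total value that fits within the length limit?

Check high-value combinations within 15 cm:
- mask+textile: length 8+6=14, value 37+34=71
- coin tray+textile: length 8+6=14, value 35+34=69
- tablet+scroll+mask: length 3+2+8=13, value 16+5+37=58
- tablet+scroll+coin tray: length 3+2+8=13, value 16+5+35=56
- tablet+scroll+textile: length 3+2+6=11, value 16+5+34=55
Best: 71 score.

71 score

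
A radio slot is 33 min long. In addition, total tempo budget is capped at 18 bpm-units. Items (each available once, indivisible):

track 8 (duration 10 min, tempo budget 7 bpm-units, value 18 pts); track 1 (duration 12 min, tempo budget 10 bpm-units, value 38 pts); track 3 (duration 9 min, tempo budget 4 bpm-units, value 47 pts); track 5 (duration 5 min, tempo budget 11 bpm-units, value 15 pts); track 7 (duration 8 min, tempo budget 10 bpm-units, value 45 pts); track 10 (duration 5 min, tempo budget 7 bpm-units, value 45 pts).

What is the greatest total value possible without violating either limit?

Feasible sets respecting both limits:
- track 8+track 3+track 10: duration 24, tempo budget 18, value 110
- track 3+track 7: duration 17, tempo budget 14, value 92
- track 3+track 10: duration 14, tempo budget 11, value 92
Best: 110 pts.

110 pts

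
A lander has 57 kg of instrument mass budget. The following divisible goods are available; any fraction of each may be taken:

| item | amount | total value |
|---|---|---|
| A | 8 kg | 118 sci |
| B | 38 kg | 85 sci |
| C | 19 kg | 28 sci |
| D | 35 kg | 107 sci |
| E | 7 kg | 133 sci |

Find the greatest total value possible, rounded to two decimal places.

Take in order of value per unit:
- E (133/7 per unit): all 7 → value 133, running total 133.00
- A (118/8 per unit): all 8 → value 118, running total 251.00
- D (107/35 per unit): all 35 → value 107, running total 358.00
- B (85/38 per unit): 7 of 38 → value 7×85/38 = 15.6579, running total 373.66
Total 373.66.

373.66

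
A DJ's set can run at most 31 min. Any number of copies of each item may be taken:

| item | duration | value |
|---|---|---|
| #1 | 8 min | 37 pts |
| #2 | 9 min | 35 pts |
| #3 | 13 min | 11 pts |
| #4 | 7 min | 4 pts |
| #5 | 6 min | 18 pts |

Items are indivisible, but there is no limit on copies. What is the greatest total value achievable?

129 pts

Best value-per-unit is #1 at 37/8; filling with it alone gives 3×37 = 111.
Optimal mix: 3×#1 + 1×#5 → duration 30, value 129.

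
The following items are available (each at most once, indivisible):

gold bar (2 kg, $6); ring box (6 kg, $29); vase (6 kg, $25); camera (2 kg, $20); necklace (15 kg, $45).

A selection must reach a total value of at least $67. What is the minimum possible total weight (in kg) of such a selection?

Subsets with value ≥ 67, sorted by total weight:
- ring box+vase+camera: weight 14, value 74
- gold bar+ring box+vase+camera: weight 16, value 80
- gold bar+camera+necklace: weight 19, value 71
Minimum weight: 14 kg.

14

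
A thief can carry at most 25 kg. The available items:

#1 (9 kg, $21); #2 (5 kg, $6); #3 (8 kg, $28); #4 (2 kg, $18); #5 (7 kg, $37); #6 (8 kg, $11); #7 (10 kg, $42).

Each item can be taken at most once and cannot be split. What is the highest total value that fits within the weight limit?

Check high-value combinations within 25 kg:
- #3+#5+#7: weight 8+7+10=25, value 28+37+42=107
- #2+#4+#5+#7: weight 5+2+7+10=24, value 6+18+37+42=103
- #4+#5+#7: weight 2+7+10=19, value 18+37+42=97
- #3+#4+#5+#6: weight 8+2+7+8=25, value 28+18+37+11=94
- #2+#3+#4+#7: weight 5+8+2+10=25, value 6+28+18+42=94
Best: $107.

$107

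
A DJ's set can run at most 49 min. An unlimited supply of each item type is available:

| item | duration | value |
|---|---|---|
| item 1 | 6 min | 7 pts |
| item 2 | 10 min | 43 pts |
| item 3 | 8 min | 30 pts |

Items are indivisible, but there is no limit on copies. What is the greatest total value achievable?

202 pts

Best value-per-unit is item 2 at 43/10; filling with it alone gives 4×43 = 172.
Optimal mix: 4×item 2 + 1×item 3 → duration 48, value 202.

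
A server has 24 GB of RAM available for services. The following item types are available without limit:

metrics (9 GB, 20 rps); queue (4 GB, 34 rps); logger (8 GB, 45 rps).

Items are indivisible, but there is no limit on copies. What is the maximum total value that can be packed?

Best value-per-unit is queue at 34/4, and filling with it alone uses memory 6×4=24. No mix of the others beats 6×34 = 204.

204 rps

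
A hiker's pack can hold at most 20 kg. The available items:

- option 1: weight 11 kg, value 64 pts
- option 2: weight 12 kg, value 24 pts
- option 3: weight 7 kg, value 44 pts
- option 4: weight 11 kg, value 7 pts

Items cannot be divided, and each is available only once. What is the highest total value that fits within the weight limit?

108 pts

Check high-value combinations within 20 kg:
- option 1+option 3: weight 11+7=18, value 64+44=108
- option 2+option 3: weight 12+7=19, value 24+44=68
- option 1: weight 11, value 64
Best: 108 pts.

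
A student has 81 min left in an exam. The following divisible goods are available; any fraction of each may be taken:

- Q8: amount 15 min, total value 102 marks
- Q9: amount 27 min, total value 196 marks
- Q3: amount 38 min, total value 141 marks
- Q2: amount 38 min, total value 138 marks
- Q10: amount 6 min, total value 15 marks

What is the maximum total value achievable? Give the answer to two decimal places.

442.63

Take in order of value per unit:
- Q9 (196/27 per unit): all 27 → value 196, running total 196.00
- Q8 (102/15 per unit): all 15 → value 102, running total 298.00
- Q3 (141/38 per unit): all 38 → value 141, running total 439.00
- Q2 (138/38 per unit): 1 of 38 → value 1×138/38 = 3.6316, running total 442.63
Total 442.63.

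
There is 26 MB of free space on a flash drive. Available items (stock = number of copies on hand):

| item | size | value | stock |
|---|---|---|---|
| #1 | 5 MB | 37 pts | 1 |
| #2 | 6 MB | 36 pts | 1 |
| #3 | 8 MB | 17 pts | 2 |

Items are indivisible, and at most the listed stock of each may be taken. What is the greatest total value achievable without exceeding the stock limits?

90 pts

Best selections within size 26 and stock limits:
- 1×#1 + 1×#2 + 1×#3: size 19, value 90
- 1×#1 + 1×#2: size 11, value 73
- 1×#1 + 2×#3: size 21, value 71
Best: 90 pts.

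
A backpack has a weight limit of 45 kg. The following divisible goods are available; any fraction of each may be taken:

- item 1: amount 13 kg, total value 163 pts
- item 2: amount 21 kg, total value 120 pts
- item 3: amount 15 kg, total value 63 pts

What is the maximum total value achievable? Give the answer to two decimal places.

Take in order of value per unit:
- item 1 (163/13 per unit): all 13 → value 163, running total 163.00
- item 2 (120/21 per unit): all 21 → value 120, running total 283.00
- item 3 (63/15 per unit): 11 of 15 → value 11×63/15 = 46.2000, running total 329.20
Total 329.20.

329.20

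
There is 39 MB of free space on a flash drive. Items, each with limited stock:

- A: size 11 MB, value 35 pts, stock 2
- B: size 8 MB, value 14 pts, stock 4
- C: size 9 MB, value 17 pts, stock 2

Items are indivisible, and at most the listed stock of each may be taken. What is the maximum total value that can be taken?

101 pts

Best selections within size 39 and stock limits:
- 2×A + 1×B + 1×C: size 39, value 101
- 2×A + 2×B: size 38, value 98
- 2×A + 1×C: size 31, value 87
- 2×A + 1×B: size 30, value 84
Best: 101 pts.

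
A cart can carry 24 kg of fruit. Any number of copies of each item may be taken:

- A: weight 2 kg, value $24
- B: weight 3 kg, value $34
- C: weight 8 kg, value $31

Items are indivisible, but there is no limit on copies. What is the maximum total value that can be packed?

$288

Best value-per-unit is A at 24/2, and filling with it alone uses weight 12×2=24. No mix of the others beats 12×24 = 288.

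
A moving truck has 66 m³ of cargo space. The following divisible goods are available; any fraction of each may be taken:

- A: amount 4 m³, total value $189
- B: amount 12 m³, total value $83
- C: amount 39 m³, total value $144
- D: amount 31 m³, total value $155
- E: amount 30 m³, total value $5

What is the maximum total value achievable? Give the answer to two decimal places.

Take in order of value per unit:
- A (189/4 per unit): all 4 → value 189, running total 189.00
- B (83/12 per unit): all 12 → value 83, running total 272.00
- D (155/31 per unit): all 31 → value 155, running total 427.00
- C (144/39 per unit): 19 of 39 → value 19×144/39 = 70.1538, running total 497.15
Total 497.15.

497.15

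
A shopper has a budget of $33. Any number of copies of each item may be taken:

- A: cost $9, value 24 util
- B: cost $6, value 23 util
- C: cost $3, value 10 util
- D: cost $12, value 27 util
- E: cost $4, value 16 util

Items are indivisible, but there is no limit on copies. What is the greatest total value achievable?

Best value-per-unit is E at 16/4; filling with it alone gives 8×16 = 128.
Optimal mix: 1×B + 1×C + 6×E → cost 33, value 129.

129 util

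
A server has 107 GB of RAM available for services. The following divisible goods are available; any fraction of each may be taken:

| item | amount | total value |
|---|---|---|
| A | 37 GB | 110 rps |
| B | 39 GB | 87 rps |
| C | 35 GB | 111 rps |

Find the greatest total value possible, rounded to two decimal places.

Take in order of value per unit:
- C (111/35 per unit): all 35 → value 111, running total 111.00
- A (110/37 per unit): all 37 → value 110, running total 221.00
- B (87/39 per unit): 35 of 39 → value 35×87/39 = 78.0769, running total 299.08
Total 299.08.

299.08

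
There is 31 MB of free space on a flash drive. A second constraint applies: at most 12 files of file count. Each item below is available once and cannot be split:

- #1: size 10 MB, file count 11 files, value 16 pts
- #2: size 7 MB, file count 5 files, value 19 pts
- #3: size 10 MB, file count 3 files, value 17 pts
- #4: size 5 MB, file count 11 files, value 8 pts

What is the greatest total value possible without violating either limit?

Feasible sets respecting both limits:
- #2+#3: size 17, file count 8, value 36
- #2: size 7, file count 5, value 19
- #3: size 10, file count 3, value 17
- #1: size 10, file count 11, value 16
Best: 36 pts.

36 pts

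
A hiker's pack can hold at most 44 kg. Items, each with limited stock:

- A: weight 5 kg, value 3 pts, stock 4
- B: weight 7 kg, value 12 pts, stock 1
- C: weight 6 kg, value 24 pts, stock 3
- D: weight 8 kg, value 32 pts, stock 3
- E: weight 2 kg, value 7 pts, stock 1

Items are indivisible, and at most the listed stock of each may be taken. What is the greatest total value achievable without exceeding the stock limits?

Top feasible selections:
- 3×C + 3×D + 1×E: weight 44, value 175
- 3×C + 3×D: weight 42, value 168
- 1×B + 2×C + 3×D: weight 43, value 156
Best: 175 pts.

175 pts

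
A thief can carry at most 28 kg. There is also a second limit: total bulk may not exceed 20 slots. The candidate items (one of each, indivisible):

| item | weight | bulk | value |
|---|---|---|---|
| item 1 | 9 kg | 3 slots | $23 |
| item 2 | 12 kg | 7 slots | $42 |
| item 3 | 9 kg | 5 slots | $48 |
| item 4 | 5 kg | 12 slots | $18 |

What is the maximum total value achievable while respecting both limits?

Feasible sets respecting both limits:
- item 2+item 3: weight 21, bulk 12, value 90
- item 1+item 3+item 4: weight 23, bulk 20, value 89
- item 1+item 3: weight 18, bulk 8, value 71
- item 3+item 4: weight 14, bulk 17, value 66
Best: $90.

$90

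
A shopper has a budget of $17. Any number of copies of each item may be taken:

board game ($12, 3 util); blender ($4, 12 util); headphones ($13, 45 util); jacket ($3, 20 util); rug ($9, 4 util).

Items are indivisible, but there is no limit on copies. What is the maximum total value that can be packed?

100 util

Best value-per-unit is jacket at 20/3, and filling with it alone uses cost 5×3=15. No mix of the others beats 5×20 = 100.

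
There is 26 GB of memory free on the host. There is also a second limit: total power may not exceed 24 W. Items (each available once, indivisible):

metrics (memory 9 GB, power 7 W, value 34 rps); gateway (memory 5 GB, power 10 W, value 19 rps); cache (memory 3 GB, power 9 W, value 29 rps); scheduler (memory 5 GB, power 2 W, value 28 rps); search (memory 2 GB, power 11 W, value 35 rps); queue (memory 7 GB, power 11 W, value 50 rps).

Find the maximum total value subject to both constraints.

113 rps

Feasible sets respecting both limits:
- scheduler+search+queue: memory 14, power 24, value 113
- metrics+scheduler+queue: memory 21, power 20, value 112
- cache+scheduler+queue: memory 15, power 22, value 107
Best: 113 rps.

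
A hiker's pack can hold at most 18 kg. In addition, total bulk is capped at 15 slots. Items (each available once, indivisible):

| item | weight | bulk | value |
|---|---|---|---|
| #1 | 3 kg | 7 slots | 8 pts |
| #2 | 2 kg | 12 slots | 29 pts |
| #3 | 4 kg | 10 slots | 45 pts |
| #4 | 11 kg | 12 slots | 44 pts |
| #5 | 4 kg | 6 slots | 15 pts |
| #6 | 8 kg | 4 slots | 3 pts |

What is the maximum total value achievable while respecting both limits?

48 pts

Feasible sets respecting both limits:
- #3+#6: weight 12, bulk 14, value 48
- #3: weight 4, bulk 10, value 45
- #4: weight 11, bulk 12, value 44
Best: 48 pts.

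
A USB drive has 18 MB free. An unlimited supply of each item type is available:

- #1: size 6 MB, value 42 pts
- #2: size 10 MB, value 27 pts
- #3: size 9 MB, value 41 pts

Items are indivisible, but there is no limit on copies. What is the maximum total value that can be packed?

Best value-per-unit is #1 at 42/6, and filling with it alone uses size 3×6=18. No mix of the others beats 3×42 = 126.

126 pts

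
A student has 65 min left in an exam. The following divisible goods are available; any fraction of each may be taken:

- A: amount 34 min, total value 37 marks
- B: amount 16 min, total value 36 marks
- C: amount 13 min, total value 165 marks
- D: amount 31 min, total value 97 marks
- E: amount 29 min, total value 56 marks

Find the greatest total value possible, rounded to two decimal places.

307.66

Take in order of value per unit:
- C (165/13 per unit): all 13 → value 165, running total 165.00
- D (97/31 per unit): all 31 → value 97, running total 262.00
- B (36/16 per unit): all 16 → value 36, running total 298.00
- E (56/29 per unit): 5 of 29 → value 5×56/29 = 9.6552, running total 307.66
Total 307.66.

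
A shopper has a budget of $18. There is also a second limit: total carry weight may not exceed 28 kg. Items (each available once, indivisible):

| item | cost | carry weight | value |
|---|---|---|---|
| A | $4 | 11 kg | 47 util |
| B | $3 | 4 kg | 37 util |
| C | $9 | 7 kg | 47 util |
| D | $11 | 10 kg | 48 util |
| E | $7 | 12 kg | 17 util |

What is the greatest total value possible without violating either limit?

132 util

Feasible sets respecting both limits:
- A+B+D: cost 18, carry weight 25, value 132
- A+B+C: cost 16, carry weight 22, value 131
- A+B+E: cost 14, carry weight 27, value 101
Best: 132 util.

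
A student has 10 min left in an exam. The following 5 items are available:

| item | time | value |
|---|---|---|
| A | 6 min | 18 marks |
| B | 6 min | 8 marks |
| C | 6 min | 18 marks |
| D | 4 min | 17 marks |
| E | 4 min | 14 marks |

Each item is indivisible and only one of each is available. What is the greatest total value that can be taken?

35 marks

Check high-value combinations within 10 min:
- A+D: time 6+4=10, value 18+17=35
- C+D: time 6+4=10, value 18+17=35
- A+E: time 6+4=10, value 18+14=32
- C+E: time 6+4=10, value 18+14=32
Best: 35 marks.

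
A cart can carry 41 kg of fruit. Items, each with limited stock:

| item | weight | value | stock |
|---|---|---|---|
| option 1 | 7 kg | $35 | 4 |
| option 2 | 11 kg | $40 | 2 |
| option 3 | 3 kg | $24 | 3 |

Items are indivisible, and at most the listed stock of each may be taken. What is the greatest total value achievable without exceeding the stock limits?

Best selections within weight 41 and stock limits:
- 3×option 1 + 1×option 2 + 3×option 3: weight 41, value 217
- 4×option 1 + 3×option 3: weight 37, value 212
- 3×option 1 + 1×option 2 + 2×option 3: weight 38, value 193
- 4×option 1 + 2×option 3: weight 34, value 188
Best: $217.

$217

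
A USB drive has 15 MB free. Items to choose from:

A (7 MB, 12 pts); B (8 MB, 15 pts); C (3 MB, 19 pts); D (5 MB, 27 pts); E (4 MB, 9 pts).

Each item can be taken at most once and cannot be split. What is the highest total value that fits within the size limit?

58 pts

This is a 0/1 knapsack; check combinations near the capacity.
- A+C+D: size 7+3+5=15, value 12+19+27=58
- C+D+E: size 3+5+4=12, value 19+27+9=55
- C+D: size 3+5=8, value 19+27=46
- B+C+E: size 8+3+4=15, value 15+19+9=43
- B+D: size 8+5=13, value 15+27=42
Best: 58 pts.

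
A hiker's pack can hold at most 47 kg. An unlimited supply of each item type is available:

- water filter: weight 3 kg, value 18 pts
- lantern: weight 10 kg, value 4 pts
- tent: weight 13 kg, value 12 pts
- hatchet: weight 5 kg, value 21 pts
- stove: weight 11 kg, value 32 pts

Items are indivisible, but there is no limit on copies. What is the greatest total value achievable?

273 pts

Best value-per-unit is water filter at 18/3; filling with it alone gives 15×18 = 270.
Optimal mix: 14×water filter + 1×hatchet → weight 47, value 273.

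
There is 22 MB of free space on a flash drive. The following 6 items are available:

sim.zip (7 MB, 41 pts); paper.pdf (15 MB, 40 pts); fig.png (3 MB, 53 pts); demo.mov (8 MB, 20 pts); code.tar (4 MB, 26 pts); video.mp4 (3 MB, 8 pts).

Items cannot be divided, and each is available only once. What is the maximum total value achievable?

Check high-value combinations within 22 MB:
- sim.zip+fig.png+demo.mov+code.tar: size 7+3+8+4=22, value 41+53+20+26=140
- sim.zip+fig.png+code.tar+video.mp4: size 7+3+4+3=17, value 41+53+26+8=128
- sim.zip+fig.png+demo.mov+video.mp4: size 7+3+8+3=21, value 41+53+20+8=122
Best: 140 pts.

140 pts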